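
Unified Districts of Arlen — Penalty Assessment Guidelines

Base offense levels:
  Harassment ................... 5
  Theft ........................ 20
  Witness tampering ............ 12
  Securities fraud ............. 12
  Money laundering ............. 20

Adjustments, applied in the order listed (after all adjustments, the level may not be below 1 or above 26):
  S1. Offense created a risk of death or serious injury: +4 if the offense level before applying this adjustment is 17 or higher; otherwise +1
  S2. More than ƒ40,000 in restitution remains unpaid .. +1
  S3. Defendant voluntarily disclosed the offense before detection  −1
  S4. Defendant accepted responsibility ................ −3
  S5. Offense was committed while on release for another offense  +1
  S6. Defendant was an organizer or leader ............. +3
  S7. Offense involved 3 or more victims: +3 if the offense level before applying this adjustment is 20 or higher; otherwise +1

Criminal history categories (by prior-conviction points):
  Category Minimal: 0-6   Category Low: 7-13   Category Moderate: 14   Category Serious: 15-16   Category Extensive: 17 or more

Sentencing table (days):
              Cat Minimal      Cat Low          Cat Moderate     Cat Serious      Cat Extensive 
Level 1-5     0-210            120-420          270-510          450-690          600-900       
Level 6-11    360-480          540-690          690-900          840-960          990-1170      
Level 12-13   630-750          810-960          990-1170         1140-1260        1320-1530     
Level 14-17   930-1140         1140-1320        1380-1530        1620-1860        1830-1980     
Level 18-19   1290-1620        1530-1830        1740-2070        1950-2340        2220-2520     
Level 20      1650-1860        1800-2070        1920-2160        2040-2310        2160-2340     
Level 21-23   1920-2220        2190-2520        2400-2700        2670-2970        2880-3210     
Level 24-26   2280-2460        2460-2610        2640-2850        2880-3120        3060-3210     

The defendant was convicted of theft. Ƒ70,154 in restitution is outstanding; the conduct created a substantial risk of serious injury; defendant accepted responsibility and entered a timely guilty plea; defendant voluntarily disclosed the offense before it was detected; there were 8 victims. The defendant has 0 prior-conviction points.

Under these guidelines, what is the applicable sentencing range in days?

2280-2460 days

Base offense level for theft: 20.
S1 applies (level before this adjustment is 20 ≥ 17, so +4): 20 + 4 = 24.
S2 applies: 24 + 1 = 25.
S3 applies: 25 − 1 = 24.
S4 applies: 24 − 3 = 21.
S5 does not apply.
S6 does not apply.
S7 applies (level before this adjustment is 21 ≥ 20, so +3): 21 + 3 = 24.
Final offense level: 24.
Criminal history: 0 prior points → Category Minimal (0-6).
Level 24 falls in the 24-26 band.
Grid: Level 24-26 × Category Minimal = 2280-2460 days.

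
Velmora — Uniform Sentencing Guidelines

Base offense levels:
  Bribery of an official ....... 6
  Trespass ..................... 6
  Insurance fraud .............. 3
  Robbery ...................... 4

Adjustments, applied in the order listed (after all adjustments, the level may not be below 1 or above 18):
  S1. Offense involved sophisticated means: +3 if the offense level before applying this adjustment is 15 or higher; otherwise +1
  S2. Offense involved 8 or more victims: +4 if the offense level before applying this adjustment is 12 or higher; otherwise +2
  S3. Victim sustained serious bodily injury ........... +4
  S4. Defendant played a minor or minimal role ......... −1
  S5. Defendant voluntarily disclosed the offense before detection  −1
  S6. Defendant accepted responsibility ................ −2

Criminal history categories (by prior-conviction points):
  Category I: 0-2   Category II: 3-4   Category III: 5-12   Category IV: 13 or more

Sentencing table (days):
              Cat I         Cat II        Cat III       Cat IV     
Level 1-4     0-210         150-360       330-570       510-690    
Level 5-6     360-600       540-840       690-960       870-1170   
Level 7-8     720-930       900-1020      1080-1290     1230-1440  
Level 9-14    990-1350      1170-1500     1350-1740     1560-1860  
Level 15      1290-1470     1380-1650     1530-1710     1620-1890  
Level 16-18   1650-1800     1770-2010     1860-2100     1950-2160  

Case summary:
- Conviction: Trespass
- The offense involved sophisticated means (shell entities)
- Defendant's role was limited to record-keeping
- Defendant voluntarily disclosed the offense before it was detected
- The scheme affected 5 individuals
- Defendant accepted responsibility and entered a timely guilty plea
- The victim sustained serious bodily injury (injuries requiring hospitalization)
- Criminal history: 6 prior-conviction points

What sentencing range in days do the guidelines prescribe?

1080-1290 days

Base offense level for trespass: 6.
S1 applies (level before this adjustment is 6 < 15, so +1): 6 + 1 = 7.
S3 applies: 7 + 4 = 11.
S4 applies: 11 − 1 = 10.
S5 applies: 10 − 1 = 9.
S6 applies: 9 − 2 = 7.
Final offense level: 7.
Criminal history: 6 prior points → Category III (5-12).
Level 7 falls in the 7-8 band.
Grid: Level 7-8 × Category III = 1080-1290 days.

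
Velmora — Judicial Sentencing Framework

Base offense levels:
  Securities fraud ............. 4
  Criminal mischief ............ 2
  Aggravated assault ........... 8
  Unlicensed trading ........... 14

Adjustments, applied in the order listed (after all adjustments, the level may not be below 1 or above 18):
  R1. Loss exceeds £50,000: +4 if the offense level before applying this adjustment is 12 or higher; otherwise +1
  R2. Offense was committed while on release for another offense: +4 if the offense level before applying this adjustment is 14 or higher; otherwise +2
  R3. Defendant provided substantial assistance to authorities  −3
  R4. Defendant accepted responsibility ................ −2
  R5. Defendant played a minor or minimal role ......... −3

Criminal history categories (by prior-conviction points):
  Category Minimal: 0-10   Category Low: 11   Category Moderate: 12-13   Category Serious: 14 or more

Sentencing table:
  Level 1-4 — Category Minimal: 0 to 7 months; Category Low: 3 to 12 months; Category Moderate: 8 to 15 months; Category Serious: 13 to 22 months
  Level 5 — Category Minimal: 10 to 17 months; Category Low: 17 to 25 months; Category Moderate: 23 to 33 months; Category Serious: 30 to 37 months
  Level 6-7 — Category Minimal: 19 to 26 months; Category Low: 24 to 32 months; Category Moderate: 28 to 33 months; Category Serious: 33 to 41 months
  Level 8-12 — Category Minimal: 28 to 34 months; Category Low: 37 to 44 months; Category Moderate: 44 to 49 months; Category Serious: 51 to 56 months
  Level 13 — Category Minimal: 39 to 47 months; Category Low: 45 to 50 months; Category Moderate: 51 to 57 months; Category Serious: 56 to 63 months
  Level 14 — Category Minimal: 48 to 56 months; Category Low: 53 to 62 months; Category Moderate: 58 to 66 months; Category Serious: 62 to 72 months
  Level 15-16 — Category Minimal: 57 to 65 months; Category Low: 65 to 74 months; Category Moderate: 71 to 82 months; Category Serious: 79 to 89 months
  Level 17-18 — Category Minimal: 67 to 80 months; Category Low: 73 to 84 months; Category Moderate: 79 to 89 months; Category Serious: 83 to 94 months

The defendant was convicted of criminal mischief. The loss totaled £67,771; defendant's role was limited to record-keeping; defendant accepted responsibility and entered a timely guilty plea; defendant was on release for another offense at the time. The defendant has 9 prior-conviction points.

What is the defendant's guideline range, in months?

Base offense level for criminal mischief: 2.
R1 applies (level before this adjustment is 2 < 12, so +1): 2 + 1 = 3.
R2 applies (level before this adjustment is 3 < 14, so +2): 3 + 2 = 5.
R4 applies: 5 − 2 = 3.
R5 applies: 3 − 3 = 0.
Level 0 is below the minimum of 1; floored at 1.
Final offense level: 1.
Criminal history: 9 prior points → Category Minimal (0-10).
Level 1 falls in the 1-4 band.
Grid: Level 1-4 × Category Minimal = 0-7 months.

0-7 months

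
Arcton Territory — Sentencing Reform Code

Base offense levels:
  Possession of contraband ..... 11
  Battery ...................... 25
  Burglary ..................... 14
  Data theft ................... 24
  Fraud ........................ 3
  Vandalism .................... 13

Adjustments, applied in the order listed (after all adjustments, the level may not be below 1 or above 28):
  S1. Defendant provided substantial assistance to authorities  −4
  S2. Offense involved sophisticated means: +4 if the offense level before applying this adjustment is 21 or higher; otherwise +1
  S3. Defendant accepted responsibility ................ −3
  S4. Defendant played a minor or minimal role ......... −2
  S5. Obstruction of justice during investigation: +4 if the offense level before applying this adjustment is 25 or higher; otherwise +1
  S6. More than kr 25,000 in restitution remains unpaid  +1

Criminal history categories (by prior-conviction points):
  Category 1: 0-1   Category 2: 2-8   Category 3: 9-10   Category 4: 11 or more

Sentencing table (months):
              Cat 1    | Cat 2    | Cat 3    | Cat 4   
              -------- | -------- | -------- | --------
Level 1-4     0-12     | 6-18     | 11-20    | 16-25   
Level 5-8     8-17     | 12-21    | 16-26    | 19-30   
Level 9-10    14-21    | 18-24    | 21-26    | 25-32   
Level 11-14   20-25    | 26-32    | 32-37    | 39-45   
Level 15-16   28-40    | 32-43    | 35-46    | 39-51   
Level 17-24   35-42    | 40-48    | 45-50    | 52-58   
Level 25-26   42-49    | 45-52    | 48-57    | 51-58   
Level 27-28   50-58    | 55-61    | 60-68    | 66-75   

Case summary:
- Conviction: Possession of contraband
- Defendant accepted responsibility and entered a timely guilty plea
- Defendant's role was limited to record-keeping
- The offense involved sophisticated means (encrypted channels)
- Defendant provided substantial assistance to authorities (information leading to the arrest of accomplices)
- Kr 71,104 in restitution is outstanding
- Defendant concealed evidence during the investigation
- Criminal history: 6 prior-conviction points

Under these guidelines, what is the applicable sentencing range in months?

12-21 months

Base offense level for possession of contraband: 11.
S1 applies: 11 − 4 = 7.
S2 applies (level before this adjustment is 7 < 21, so +1): 7 + 1 = 8.
S3 applies: 8 − 3 = 5.
S4 applies: 5 − 2 = 3.
S5 applies (level before this adjustment is 3 < 25, so +1): 3 + 1 = 4.
S6 applies: 4 + 1 = 5.
Final offense level: 5.
Criminal history: 6 prior points → Category 2 (2-8).
Level 5 falls in the 5-8 band.
Grid: Level 5-8 × Category 2 = 12-21 months.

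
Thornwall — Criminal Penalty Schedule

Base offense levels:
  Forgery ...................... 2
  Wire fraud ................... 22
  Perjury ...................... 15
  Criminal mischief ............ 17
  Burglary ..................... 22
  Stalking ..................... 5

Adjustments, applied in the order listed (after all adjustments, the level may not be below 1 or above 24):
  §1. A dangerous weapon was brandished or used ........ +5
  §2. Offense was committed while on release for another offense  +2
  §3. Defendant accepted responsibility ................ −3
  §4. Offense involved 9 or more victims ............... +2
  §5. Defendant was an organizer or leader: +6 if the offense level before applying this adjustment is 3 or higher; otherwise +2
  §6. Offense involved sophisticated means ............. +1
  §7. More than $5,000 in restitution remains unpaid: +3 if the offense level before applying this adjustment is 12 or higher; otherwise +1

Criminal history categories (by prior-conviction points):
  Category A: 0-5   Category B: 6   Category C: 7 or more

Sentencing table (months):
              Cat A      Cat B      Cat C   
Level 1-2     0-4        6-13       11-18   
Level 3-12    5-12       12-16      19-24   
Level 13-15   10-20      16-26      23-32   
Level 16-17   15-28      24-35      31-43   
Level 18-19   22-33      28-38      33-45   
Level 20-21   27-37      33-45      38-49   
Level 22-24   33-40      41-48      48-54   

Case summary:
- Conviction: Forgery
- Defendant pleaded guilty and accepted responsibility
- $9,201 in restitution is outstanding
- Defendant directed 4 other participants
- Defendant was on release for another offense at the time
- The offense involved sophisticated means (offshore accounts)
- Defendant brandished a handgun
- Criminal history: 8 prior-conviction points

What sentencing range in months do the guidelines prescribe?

31-43 months

Base offense level for forgery: 2.
§1 applies: 2 + 5 = 7.
§2 applies: 7 + 2 = 9.
§3 applies: 9 − 3 = 6.
§5 applies (level before this adjustment is 6 ≥ 3, so +6): 6 + 6 = 12.
§6 applies: 12 + 1 = 13.
§7 applies (level before this adjustment is 13 ≥ 12, so +3): 13 + 3 = 16.
Final offense level: 16.
Criminal history: 8 prior points → Category C (7+).
Level 16 falls in the 16-17 band.
Grid: Level 16-17 × Category C = 31-43 months.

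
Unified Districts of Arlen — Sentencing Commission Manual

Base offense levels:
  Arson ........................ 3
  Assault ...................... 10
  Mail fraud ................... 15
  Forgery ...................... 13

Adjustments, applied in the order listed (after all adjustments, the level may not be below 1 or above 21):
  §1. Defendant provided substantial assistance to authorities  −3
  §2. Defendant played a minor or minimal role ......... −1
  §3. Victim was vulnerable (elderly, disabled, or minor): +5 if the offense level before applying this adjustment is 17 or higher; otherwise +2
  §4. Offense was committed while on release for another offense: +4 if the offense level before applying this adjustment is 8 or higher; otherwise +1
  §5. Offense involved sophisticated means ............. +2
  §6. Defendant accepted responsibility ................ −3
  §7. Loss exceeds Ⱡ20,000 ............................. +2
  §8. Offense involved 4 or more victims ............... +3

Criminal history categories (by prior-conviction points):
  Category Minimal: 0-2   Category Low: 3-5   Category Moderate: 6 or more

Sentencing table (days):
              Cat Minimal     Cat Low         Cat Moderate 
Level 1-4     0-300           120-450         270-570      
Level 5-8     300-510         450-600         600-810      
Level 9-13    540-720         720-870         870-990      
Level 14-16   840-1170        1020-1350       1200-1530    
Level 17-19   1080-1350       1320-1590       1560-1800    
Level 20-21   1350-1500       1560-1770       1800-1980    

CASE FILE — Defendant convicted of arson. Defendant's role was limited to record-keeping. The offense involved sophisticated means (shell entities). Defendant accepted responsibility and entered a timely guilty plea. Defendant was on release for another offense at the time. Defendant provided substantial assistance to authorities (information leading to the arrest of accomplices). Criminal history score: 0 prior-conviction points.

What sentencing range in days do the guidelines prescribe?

Base offense level for arson: 3.
§1 applies: 3 − 3 = 0.
§2 applies: 0 − 1 = -1.
§4 applies (level before this adjustment is -1 < 8, so +1): -1 + 1 = 0.
§5 applies: 0 + 2 = 2.
§6 applies: 2 − 3 = -1.
Level -1 is below the minimum of 1; floored at 1.
Final offense level: 1.
Criminal history: 0 prior points → Category Minimal (0-2).
Level 1 falls in the 1-4 band.
Grid: Level 1-4 × Category Minimal = 0-300 days.

0-300 days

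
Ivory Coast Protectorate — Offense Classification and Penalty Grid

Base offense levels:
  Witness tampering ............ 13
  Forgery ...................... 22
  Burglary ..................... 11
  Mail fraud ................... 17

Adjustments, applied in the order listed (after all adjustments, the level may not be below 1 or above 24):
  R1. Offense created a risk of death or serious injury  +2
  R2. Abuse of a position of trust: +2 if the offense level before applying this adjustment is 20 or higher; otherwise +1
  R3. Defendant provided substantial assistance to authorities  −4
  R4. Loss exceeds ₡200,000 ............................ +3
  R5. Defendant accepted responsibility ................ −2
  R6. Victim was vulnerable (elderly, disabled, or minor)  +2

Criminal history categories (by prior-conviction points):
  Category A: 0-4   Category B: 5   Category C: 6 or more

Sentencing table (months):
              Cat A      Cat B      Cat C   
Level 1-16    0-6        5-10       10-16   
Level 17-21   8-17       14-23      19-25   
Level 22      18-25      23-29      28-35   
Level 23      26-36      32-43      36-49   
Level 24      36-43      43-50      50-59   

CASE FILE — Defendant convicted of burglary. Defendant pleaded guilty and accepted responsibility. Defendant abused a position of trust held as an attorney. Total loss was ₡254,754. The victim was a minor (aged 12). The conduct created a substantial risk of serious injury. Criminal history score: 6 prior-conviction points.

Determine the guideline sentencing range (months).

19-25 months

Base offense level for burglary: 11.
R1 applies: 11 + 2 = 13.
R2 applies (level before this adjustment is 13 < 20, so +1): 13 + 1 = 14.
R3 does not apply.
R4 applies: 14 + 3 = 17.
R5 applies: 17 − 2 = 15.
R6 applies: 15 + 2 = 17.
Final offense level: 17.
Criminal history: 6 prior points → Category C (6+).
Level 17 falls in the 17-21 band.
Grid: Level 17-21 × Category C = 19-25 months.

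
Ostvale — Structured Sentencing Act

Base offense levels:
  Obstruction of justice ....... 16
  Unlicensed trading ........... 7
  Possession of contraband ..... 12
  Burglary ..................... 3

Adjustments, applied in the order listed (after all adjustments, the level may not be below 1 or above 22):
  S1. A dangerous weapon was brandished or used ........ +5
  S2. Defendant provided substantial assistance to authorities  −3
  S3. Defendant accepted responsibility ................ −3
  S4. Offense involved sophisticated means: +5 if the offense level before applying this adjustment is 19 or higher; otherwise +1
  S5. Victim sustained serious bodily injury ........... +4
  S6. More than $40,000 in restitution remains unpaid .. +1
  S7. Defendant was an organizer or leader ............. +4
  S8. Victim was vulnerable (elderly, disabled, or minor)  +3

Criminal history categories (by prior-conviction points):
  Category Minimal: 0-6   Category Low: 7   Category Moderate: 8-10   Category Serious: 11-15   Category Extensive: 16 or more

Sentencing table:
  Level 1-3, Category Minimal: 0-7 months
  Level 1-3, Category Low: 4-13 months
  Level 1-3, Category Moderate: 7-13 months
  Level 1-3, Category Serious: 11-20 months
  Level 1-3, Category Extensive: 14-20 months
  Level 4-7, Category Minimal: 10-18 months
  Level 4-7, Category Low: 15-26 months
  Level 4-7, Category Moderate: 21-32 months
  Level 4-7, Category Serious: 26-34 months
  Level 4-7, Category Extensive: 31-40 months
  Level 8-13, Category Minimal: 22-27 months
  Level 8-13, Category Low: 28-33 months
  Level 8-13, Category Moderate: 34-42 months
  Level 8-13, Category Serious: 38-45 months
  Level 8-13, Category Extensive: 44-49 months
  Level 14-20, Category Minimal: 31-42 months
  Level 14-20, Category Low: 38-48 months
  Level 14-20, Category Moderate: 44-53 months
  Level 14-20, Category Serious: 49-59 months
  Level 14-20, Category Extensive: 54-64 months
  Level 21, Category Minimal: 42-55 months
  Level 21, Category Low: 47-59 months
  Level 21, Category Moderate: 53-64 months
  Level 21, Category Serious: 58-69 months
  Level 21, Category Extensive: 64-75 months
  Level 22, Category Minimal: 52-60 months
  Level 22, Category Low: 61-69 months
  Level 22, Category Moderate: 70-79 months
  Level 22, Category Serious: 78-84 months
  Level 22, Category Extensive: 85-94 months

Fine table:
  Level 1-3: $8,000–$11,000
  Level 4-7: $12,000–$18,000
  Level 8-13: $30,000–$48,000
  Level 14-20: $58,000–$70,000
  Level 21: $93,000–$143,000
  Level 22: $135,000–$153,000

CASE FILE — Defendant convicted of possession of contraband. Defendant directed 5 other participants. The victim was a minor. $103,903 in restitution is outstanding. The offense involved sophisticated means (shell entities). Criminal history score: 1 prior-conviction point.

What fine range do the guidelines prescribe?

Base offense level for possession of contraband: 12.
S1 does not apply.
S4 applies (level before this adjustment is 12 < 19, so +1): 12 + 1 = 13.
S5 does not apply.
S6 applies: 13 + 1 = 14.
S7 applies: 14 + 4 = 18.
S8 applies: 18 + 3 = 21.
Final offense level: 21.
Level 21 falls in the 21 band.
Fine table: Level 21 → $93,000–$143,000.

$93,000–$143,000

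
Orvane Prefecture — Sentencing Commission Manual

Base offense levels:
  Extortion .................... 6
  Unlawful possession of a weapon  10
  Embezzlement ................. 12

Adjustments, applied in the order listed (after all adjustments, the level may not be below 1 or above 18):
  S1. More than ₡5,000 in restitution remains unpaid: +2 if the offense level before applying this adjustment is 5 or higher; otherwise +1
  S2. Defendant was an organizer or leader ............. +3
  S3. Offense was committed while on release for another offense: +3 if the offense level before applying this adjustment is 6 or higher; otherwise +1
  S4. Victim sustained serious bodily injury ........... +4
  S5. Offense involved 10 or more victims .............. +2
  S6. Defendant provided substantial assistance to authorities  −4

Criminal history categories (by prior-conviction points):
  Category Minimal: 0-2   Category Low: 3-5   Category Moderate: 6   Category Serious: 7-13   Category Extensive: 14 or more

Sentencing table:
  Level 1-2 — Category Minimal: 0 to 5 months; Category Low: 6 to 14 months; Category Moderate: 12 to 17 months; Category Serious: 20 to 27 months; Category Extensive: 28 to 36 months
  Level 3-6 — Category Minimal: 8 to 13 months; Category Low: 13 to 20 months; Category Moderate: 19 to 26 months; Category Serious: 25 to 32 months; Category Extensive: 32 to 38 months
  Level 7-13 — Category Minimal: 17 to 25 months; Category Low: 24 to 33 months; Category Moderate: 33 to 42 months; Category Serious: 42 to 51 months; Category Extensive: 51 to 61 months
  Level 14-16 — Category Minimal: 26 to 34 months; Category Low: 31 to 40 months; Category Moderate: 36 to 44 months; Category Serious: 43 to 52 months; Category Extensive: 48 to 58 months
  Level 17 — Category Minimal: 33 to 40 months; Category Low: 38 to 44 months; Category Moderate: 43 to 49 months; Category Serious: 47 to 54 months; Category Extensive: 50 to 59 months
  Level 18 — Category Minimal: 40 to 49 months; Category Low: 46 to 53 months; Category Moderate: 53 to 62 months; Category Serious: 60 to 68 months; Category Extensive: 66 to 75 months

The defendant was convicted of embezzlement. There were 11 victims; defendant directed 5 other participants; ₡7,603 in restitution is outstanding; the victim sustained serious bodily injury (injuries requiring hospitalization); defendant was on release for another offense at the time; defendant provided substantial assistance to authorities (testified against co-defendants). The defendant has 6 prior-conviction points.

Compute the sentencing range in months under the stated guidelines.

53-62 months

Base offense level for embezzlement: 12.
S1 applies (level before this adjustment is 12 ≥ 5, so +2): 12 + 2 = 14.
S2 applies: 14 + 3 = 17.
S3 applies (level before this adjustment is 17 ≥ 6, so +3): 17 + 3 = 20.
S4 applies: 20 + 4 = 24.
S5 applies: 24 + 2 = 26.
S6 applies: 26 − 4 = 22.
Level 22 exceeds the maximum of 18; capped at 18.
Final offense level: 18.
Criminal history: 6 prior points → Category Moderate (6).
Level 18 falls in the 18 band.
Grid: Level 18 × Category Moderate = 53-62 months.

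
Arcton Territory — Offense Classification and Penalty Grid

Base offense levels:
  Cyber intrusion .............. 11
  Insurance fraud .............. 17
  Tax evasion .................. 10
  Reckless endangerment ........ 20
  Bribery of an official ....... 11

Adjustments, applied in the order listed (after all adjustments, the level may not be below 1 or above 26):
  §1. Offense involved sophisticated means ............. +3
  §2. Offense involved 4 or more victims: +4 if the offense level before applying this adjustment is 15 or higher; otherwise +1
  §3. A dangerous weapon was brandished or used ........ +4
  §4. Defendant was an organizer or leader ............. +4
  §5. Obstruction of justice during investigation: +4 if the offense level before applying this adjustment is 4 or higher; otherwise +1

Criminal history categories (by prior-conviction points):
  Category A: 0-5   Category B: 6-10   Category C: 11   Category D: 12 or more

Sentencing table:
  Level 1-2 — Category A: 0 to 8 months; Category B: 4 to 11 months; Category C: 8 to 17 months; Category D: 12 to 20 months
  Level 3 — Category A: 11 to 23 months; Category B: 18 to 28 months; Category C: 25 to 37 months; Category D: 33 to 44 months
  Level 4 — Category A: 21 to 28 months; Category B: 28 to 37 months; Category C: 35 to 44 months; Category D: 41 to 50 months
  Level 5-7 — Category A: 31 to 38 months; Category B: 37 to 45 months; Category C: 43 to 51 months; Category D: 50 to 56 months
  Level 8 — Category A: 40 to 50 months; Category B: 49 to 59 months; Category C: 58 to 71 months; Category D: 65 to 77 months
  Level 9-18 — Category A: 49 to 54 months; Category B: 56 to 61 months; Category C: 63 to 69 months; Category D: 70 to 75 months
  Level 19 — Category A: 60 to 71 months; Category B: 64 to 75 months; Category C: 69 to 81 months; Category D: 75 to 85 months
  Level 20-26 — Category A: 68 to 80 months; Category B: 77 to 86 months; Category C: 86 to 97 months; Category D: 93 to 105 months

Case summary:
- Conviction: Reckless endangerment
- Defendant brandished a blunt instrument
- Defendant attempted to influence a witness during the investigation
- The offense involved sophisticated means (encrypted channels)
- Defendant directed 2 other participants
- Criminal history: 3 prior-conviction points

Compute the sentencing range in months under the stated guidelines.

68-80 months

Base offense level for reckless endangerment: 20.
§1 applies: 20 + 3 = 23.
§3 applies: 23 + 4 = 27.
§4 applies: 27 + 4 = 31.
§5 applies (level before this adjustment is 31 ≥ 4, so +4): 31 + 4 = 35.
Level 35 exceeds the maximum of 26; capped at 26.
Final offense level: 26.
Criminal history: 3 prior points → Category A (0-5).
Level 26 falls in the 20-26 band.
Grid: Level 20-26 × Category A = 68-80 months.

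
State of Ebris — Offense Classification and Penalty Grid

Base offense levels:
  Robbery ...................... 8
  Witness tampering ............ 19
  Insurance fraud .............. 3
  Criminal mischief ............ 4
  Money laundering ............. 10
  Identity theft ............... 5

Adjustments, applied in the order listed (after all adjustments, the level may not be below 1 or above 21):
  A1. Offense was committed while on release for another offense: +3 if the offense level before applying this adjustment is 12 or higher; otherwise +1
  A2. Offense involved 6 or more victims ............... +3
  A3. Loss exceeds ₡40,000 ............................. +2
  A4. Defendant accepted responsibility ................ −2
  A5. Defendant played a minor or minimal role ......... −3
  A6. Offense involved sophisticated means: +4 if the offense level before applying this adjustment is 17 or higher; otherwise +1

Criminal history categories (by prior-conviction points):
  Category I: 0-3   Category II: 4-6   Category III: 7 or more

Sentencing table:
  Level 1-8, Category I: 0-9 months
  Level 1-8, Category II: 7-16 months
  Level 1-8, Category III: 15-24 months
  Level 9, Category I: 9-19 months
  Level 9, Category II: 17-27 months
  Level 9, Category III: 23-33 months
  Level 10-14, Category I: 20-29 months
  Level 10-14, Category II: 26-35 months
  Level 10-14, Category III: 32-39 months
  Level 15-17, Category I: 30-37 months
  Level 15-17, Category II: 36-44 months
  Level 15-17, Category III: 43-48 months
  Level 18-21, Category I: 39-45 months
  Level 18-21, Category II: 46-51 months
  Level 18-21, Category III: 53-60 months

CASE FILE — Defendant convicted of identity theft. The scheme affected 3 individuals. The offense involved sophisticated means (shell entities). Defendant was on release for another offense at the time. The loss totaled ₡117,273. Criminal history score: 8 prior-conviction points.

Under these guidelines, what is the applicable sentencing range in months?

23-33 months

Base offense level for identity theft: 5.
A1 applies (level before this adjustment is 5 < 12, so +1): 5 + 1 = 6.
A3 applies: 6 + 2 = 8.
A6 applies (level before this adjustment is 8 < 17, so +1): 8 + 1 = 9.
Final offense level: 9.
Criminal history: 8 prior points → Category III (7+).
Level 9 falls in the 9 band.
Grid: Level 9 × Category III = 23-33 months.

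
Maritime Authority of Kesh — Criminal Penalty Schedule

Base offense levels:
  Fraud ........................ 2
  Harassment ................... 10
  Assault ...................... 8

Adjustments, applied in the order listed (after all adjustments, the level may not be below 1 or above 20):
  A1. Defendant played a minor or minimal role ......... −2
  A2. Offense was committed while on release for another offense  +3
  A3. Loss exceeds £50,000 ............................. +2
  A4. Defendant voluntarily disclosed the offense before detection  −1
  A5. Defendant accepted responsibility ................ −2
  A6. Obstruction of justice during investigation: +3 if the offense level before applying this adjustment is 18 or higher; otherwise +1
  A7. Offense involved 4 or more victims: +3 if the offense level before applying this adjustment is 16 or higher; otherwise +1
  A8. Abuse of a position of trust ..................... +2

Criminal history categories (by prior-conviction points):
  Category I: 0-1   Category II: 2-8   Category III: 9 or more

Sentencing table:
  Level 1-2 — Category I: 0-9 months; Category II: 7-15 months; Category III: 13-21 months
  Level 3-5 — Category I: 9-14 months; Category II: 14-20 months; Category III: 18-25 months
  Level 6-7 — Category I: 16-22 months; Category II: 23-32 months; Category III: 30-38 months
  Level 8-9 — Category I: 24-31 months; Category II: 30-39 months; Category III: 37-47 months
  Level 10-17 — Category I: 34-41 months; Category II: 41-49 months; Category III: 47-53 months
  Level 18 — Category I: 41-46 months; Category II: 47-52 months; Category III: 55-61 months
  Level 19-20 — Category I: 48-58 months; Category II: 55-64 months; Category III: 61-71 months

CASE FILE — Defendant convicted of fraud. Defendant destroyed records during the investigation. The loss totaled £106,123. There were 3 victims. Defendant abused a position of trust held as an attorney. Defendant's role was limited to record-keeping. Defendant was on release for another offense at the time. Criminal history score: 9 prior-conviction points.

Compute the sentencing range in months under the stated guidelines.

37-47 months

Base offense level for fraud: 2.
A1 applies: 2 − 2 = 0.
A2 applies: 0 + 3 = 3.
A3 applies: 3 + 2 = 5.
A4 does not apply.
A5 does not apply.
A6 applies (level before this adjustment is 5 < 18, so +1): 5 + 1 = 6.
A8 applies: 6 + 2 = 8.
Final offense level: 8.
Criminal history: 9 prior points → Category III (9+).
Level 8 falls in the 8-9 band.
Grid: Level 8-9 × Category III = 37-47 months.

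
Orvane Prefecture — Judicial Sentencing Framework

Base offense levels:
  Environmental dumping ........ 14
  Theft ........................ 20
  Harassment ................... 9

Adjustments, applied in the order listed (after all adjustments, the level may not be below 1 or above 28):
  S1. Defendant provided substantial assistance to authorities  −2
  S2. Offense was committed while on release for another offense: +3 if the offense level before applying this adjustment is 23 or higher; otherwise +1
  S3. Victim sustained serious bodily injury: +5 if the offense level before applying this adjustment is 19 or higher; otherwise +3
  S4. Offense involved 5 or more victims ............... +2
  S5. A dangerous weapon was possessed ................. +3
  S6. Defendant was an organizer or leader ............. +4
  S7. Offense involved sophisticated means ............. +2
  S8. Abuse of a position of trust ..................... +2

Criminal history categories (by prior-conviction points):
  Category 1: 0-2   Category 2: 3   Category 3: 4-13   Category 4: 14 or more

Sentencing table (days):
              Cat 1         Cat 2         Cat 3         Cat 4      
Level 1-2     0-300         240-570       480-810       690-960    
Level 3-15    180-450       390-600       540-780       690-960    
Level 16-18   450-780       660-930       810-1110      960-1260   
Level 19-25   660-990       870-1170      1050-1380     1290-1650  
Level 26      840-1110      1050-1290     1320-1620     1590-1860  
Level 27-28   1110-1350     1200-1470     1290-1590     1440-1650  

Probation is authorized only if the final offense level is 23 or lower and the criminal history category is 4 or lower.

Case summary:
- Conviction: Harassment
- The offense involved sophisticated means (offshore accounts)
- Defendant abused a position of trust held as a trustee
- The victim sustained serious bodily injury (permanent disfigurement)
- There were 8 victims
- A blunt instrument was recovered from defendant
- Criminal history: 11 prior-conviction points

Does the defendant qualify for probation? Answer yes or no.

Yes

Base offense level for harassment: 9.
S3 applies (level before this adjustment is 9 < 19, so +3): 9 + 3 = 12.
S4 applies: 12 + 2 = 14.
S5 applies: 14 + 3 = 17.
S7 applies: 17 + 2 = 19.
S8 applies: 19 + 2 = 21.
Final offense level: 21.
Criminal history: 11 prior points → Category 3 (4-13).
Level 21 falls in the 19-25 band.
Grid: Level 19-25 × Category 3 = 1050-1380 days.
Probation check: level 21 ≤ 23 and category 3 ≤ 4 → eligible.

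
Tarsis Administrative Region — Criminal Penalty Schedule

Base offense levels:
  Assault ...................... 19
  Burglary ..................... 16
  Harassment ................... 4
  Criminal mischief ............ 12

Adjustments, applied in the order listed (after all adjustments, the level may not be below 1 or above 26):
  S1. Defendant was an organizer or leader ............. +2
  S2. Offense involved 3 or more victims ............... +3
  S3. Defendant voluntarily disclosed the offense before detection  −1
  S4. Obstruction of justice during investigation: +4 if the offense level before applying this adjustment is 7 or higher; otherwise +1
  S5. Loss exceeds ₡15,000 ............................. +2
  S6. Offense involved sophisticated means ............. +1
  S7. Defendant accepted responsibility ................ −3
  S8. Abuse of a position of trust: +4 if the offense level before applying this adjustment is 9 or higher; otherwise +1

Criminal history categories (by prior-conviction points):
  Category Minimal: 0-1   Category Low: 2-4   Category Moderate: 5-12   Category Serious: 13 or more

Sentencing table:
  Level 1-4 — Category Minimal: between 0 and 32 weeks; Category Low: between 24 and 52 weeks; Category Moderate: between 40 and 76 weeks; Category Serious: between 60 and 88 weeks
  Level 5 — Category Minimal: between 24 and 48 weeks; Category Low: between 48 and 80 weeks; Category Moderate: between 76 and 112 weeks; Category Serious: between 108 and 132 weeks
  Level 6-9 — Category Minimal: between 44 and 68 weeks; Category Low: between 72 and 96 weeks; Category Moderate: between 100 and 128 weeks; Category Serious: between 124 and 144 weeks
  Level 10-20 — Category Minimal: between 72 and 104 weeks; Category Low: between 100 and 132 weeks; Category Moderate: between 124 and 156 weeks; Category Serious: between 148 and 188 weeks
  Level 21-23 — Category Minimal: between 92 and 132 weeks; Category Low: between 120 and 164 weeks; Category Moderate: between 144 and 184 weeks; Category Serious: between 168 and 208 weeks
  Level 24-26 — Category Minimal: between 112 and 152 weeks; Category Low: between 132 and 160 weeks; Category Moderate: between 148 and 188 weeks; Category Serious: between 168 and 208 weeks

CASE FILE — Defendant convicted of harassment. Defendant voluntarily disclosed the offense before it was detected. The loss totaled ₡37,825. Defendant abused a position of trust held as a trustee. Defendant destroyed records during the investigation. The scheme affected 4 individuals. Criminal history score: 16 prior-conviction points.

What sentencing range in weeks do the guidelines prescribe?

Base offense level for harassment: 4.
S1 does not apply.
S2 applies: 4 + 3 = 7.
S3 applies: 7 − 1 = 6.
S4 applies (level before this adjustment is 6 < 7, so +1): 6 + 1 = 7.
S5 applies: 7 + 2 = 9.
S7 does not apply.
S8 applies (level before this adjustment is 9 ≥ 9, so +4): 9 + 4 = 13.
Final offense level: 13.
Criminal history: 16 prior points → Category Serious (13+).
Level 13 falls in the 10-20 band.
Grid: Level 10-20 × Category Serious = 148-188 weeks.

148-188 weeks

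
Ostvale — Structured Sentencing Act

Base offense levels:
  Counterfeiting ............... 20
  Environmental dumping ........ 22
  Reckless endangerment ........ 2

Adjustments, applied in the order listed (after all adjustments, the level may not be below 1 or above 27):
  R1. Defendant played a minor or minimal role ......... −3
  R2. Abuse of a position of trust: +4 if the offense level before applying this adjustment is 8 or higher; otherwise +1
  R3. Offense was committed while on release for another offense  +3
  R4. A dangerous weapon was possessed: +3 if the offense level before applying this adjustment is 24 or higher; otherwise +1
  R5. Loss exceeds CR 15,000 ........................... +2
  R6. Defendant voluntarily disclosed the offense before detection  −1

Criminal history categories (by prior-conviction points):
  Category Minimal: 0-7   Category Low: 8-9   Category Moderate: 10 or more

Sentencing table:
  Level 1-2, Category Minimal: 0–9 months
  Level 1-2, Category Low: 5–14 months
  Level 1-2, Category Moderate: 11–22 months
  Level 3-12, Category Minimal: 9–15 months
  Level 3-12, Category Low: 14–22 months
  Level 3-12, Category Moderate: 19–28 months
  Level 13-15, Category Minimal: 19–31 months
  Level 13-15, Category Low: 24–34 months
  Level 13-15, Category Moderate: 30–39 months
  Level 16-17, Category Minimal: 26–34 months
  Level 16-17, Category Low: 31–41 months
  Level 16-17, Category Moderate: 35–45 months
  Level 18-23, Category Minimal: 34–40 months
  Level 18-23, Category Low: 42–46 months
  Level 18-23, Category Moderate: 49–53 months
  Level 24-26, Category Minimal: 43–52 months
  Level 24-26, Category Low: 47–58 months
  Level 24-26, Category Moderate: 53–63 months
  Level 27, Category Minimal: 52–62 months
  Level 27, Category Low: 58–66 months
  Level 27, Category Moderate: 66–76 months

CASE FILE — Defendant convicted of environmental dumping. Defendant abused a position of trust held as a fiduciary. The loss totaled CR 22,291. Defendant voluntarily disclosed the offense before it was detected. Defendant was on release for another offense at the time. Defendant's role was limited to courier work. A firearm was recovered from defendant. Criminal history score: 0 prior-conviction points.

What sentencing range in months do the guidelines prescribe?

Base offense level for environmental dumping: 22.
R1 applies: 22 − 3 = 19.
R2 applies (level before this adjustment is 19 ≥ 8, so +4): 19 + 4 = 23.
R3 applies: 23 + 3 = 26.
R4 applies (level before this adjustment is 26 ≥ 24, so +3): 26 + 3 = 29.
R5 applies: 29 + 2 = 31.
R6 applies: 31 − 1 = 30.
Level 30 exceeds the maximum of 27; capped at 27.
Final offense level: 27.
Criminal history: 0 prior points → Category Minimal (0-7).
Level 27 falls in the 27 band.
Grid: Level 27 × Category Minimal = 52-62 months.

52-62 months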